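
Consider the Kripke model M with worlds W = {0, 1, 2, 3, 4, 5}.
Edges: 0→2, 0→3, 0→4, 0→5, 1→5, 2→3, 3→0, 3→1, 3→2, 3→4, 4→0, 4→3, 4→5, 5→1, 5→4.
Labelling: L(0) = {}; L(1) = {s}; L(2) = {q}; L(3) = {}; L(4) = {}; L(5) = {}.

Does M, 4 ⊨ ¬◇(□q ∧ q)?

Yes

At 4: ◇(□q ∧ q) is false, so ¬◇(□q ∧ q) is true.
  At 4: ◇(□q ∧ q) requires □q ∧ q at some successor in {0, 3, 5}.
    At 0: □q ∧ q is false.
    At 3: □q ∧ q is false.
    At 5: □q ∧ q is false.
  So ◇(□q ∧ q) is false at 4.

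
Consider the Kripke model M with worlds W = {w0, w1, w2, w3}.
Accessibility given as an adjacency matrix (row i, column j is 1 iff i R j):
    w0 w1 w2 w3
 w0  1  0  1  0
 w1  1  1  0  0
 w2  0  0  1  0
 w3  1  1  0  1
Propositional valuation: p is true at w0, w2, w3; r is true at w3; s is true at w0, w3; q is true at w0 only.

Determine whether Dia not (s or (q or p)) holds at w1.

Recall that Dia ψ holds at a world iff ψ holds at some accessible world.
At w1: Dia not (s or (q or p)) requires not (s or (q or p)) at some successor in {w0, w1}.
  not (s or (q or p)) holds at w1, so Dia not (s or (q or p)) is true at w1.

Yes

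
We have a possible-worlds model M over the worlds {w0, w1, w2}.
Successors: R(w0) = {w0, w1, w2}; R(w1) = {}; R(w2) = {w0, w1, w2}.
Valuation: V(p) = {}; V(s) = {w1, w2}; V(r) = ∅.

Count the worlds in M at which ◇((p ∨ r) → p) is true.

Let φ = ◇((p ∨ r) → p). Evaluate φ at each world:
  w0 (successors {w0, w1, w2}): φ is true.
  w1 (successors ∅): φ is false.
  w2 (successors {w0, w1, w2}): φ is true.
For instance, at w2:
  At w2: ◇((p ∨ r) → p) requires (p ∨ r) → p at some successor in {w0, w1, w2}.
    (p ∨ r) → p holds at w0, so ◇((p ∨ r) → p) is true at w2.
Satisfying worlds: {w0, w2}

2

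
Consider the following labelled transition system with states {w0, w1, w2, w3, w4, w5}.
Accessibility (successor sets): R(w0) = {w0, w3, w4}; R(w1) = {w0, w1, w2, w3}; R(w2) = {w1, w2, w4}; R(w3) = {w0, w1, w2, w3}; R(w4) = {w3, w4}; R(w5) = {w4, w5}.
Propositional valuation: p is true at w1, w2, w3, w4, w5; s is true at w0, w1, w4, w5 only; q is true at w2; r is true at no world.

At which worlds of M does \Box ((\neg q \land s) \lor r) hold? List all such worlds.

Let φ = \Box ((\neg q \land s) \lor r). Evaluate φ at each world:
  w0 (successors {w0, w3, w4}): φ is false.
  w1 (successors {w0, w1, w2, w3}): φ is false.
  w2 (successors {w1, w2, w4}): φ is false.
  w3 (successors {w0, w1, w2, w3}): φ is false.
  w4 (successors {w3, w4}): φ is false.
  w5 (successors {w4, w5}): φ is true.
For instance, at w4:
  At w4: \Box ((\neg q \land s) \lor r) requires (\neg q \land s) \lor r at every successor {w3, w4}.
    (\neg q \land s) \lor r fails at w3, so \Box ((\neg q \land s) \lor r) is false at w4.
Satisfying worlds: {w5}

w5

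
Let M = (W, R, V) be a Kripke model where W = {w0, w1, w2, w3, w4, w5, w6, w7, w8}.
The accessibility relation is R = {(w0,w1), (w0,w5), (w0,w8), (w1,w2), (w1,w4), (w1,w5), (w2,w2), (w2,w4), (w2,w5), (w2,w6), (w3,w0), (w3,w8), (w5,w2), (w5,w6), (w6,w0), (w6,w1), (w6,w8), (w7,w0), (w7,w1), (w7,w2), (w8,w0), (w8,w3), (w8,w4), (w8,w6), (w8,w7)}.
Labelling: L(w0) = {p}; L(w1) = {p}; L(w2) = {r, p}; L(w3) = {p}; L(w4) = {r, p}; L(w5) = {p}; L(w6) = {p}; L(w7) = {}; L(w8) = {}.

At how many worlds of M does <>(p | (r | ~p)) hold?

8

Let φ = <>(p | (r | ~p)). Evaluate φ at each world:
  w0 (successors {w1, w5, w8}): φ is true.
  w1 (successors {w2, w4, w5}): φ is true.
  w2 (successors {w2, w4, w5, w6}): φ is true.
  w3 (successors {w0, w8}): φ is true.
  w4 (successors ∅): φ is false.
  w5 (successors {w2, w6}): φ is true.
  w6 (successors {w0, w1, w8}): φ is true.
  w7 (successors {w0, w1, w2}): φ is true.
  w8 (successors {w0, w3, w4, w6, w7}): φ is true.
For instance, at w3:
  At w3: <>(p | (r | ~p)) requires p | (r | ~p) at some successor in {w0, w8}.
    p | (r | ~p) holds at w0, so <>(p | (r | ~p)) is true at w3.
Satisfying worlds: {w0, w1, w2, w3, w5, w6, w7, w8}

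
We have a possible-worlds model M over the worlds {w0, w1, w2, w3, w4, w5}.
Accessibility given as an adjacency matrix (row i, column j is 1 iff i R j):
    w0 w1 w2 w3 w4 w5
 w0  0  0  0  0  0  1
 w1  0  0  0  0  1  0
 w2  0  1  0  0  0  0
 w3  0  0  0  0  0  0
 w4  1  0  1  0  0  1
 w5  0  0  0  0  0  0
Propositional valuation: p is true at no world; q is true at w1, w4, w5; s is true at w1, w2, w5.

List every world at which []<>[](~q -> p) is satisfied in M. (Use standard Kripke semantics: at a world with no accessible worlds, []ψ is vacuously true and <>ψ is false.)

Let φ = []<>[](~q -> p). Evaluate φ at each world:
  w0 (successors {w5}): φ is false.
  w1 (successors {w4}): φ is true.
  w2 (successors {w1}): φ is false.
  w3 (successors ∅): φ is true.
  w4 (successors {w0, w2, w5}): φ is false.
  w5 (successors ∅): φ is true.
For instance, at w1:
  At w1: []<>[](~q -> p) requires <>[](~q -> p) at every successor {w4}.
      At w4: <>[](~q -> p) requires [](~q -> p) at some successor in {w0, w2, w5}.
        [](~q -> p) holds at w0, so <>[](~q -> p) is true at w4.
  So []<>[](~q -> p) is true at w1.
Satisfying worlds: {w1, w3, w5}

w1, w3, w5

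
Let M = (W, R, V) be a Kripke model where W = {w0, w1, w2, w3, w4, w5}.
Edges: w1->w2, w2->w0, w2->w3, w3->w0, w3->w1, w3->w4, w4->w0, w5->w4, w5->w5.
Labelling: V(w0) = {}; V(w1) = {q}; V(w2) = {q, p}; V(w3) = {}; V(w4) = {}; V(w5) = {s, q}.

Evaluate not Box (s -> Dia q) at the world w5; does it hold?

No

Recall that Box ψ holds at a world iff ψ holds at every accessible world, and Dia ψ holds iff ψ holds at some accessible world.
At w5: Box (s -> Dia q) is true, so not Box (s -> Dia q) is false.
  At w5: Box (s -> Dia q) requires s -> Dia q at every successor {w4, w5}.
      At w4: s is false, Dia q is false, so s -> Dia q is true.
      At w5: s is true, Dia q is true, so s -> Dia q is true.
  So Box (s -> Dia q) is true at w5.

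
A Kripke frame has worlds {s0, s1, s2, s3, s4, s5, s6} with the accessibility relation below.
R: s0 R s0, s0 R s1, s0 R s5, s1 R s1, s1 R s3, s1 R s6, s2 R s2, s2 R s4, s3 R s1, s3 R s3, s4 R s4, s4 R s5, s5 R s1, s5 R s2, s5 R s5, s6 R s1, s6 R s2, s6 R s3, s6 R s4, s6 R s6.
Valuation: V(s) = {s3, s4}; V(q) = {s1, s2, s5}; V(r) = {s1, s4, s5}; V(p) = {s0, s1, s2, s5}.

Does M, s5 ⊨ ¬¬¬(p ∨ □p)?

No

At s5: ¬¬(p ∨ □p) is true, so ¬¬¬(p ∨ □p) is false.
  At s5: ¬(p ∨ □p) is false, so ¬¬(p ∨ □p) is true.
    At s5: p ∨ □p is true, so ¬(p ∨ □p) is false.
      At s5: p is true, □p is true, so p ∨ □p is true.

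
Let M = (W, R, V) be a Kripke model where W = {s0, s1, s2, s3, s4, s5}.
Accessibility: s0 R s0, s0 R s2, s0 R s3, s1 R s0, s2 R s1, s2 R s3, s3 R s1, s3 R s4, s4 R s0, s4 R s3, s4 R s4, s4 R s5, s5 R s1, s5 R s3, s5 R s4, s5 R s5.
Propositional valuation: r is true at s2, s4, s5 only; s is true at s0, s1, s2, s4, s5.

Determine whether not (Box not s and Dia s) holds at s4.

Yes

At s4: Box not s and Dia s is false, so not (Box not s and Dia s) is true.
  At s4: Box not s is false, Dia s is true, so Box not s and Dia s is false.
    At s4: Box not s requires not s at every successor {s0, s3, s4, s5}.
      not s fails at s0, so Box not s is false at s4.
    At s4: Dia s requires s at some successor in {s0, s3, s4, s5}.
      s holds at s0, so Dia s is true at s4.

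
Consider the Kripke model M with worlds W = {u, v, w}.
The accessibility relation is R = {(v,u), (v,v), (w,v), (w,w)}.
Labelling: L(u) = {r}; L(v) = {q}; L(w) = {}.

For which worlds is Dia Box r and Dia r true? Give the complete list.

Recall that Box ψ holds at a world iff ψ holds at every accessible world, and Dia ψ holds iff ψ holds at some accessible world.
Let φ = Dia Box r and Dia r. Evaluate φ at each world:
  u (successors ∅): φ is false.
  v (successors {u, v}): φ is true.
  w (successors {v, w}): φ is false.
For instance, at w:
  At w: Dia Box r is false, Dia r is false, so Dia Box r and Dia r is false.
    At w: Dia Box r requires Box r at some successor in {v, w}.
      At v: Box r is false.
      At w: Box r is false.
    So Dia Box r is false at w.
    At w: Dia r requires r at some successor in {v, w}.
      At v: r is false.
      At w: r is false.
    So Dia r is false at w.
Satisfying worlds: {v}

v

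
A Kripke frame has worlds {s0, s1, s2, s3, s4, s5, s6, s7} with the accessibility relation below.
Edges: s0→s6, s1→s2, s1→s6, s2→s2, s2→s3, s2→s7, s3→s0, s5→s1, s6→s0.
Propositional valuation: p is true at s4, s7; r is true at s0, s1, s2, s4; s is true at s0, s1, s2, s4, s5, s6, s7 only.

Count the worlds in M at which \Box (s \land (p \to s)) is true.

7

Let φ = \Box (s \land (p \to s)). Evaluate φ at each world:
  s0 (successors {s6}): φ is true.
  s1 (successors {s2, s6}): φ is true.
  s2 (successors {s2, s3, s7}): φ is false.
  s3 (successors {s0}): φ is true.
  s4 (successors ∅): φ is true.
  s5 (successors {s1}): φ is true.
  s6 (successors {s0}): φ is true.
  s7 (successors ∅): φ is true.
For instance, at s6:
  At s6: \Box (s \land (p \to s)) requires s \land (p \to s) at every successor {s0}.
    At s0: s \land (p \to s) is true.
  So \Box (s \land (p \to s)) is true at s6.
Satisfying worlds: {s0, s1, s3, s4, s5, s6, s7}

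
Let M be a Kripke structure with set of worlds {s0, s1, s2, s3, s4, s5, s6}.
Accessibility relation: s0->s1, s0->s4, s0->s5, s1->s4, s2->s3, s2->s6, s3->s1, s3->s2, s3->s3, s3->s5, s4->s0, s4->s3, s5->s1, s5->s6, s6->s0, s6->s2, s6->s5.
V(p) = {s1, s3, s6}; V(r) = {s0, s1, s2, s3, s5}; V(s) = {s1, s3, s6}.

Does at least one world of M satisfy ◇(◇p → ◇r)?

Recall that ◇ψ holds at a world iff ψ holds at some accessible world.
Let φ = ◇(◇p → ◇r). Evaluate φ at each world:
  s0 (successors {s1, s4, s5}): φ is true.
  s1 (successors {s4}): φ is true.
  s2 (successors {s3, s6}): φ is true.
  s3 (successors {s1, s2, s3, s5}): φ is true.
  s4 (successors {s0, s3}): φ is true.
  s5 (successors {s1, s6}): φ is true.
  s6 (successors {s0, s2, s5}): φ is true.
Detail at s0 (witness):
  At s0: ◇(◇p → ◇r) requires ◇p → ◇r at some successor in {s1, s4, s5}.
    ◇p → ◇r holds at s1, so ◇(◇p → ◇r) is true at s0.
      At s1: ◇p is false, ◇r is false, so ◇p → ◇r is true.

Yes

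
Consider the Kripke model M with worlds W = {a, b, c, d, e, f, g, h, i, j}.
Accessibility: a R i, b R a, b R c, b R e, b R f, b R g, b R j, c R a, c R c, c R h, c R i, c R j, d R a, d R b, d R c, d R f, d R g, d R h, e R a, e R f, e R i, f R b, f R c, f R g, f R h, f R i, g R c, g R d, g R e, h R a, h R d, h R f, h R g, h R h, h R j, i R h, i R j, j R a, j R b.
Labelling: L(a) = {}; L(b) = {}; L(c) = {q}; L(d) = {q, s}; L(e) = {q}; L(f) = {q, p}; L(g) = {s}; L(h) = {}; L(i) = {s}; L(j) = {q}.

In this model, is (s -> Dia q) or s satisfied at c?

At c: s -> Dia q is true, s is false, so (s -> Dia q) or s is true.
  At c: s is false, Dia q is true, so s -> Dia q is true.
    At c: Dia q requires q at some successor in {a, c, h, i, j}.
      q holds at c, so Dia q is true at c.

Yes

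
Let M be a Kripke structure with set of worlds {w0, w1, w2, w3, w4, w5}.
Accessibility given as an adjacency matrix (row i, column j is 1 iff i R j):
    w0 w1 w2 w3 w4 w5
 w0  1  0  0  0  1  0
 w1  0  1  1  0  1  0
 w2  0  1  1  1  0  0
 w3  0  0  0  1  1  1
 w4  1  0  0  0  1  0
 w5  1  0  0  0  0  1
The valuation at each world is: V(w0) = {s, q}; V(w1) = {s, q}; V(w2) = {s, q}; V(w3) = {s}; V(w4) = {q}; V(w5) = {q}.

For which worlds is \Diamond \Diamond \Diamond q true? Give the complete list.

Let φ = \Diamond \Diamond \Diamond q. Evaluate φ at each world:
  w0 (successors {w0, w4}): φ is true.
  w1 (successors {w1, w2, w4}): φ is true.
  w2 (successors {w1, w2, w3}): φ is true.
  w3 (successors {w3, w4, w5}): φ is true.
  w4 (successors {w0, w4}): φ is true.
  w5 (successors {w0, w5}): φ is true.
For instance, at w0:
  At w0: \Diamond \Diamond \Diamond q requires \Diamond \Diamond q at some successor in {w0, w4}.
    \Diamond \Diamond q holds at w0, so \Diamond \Diamond \Diamond q is true at w0.
      At w0: \Diamond \Diamond q requires \Diamond q at some successor in {w0, w4}.
        \Diamond q holds at w0, so \Diamond \Diamond q is true at w0.
Satisfying worlds: {w0, w1, w2, w3, w4, w5}

w0, w1, w2, w3, w4, w5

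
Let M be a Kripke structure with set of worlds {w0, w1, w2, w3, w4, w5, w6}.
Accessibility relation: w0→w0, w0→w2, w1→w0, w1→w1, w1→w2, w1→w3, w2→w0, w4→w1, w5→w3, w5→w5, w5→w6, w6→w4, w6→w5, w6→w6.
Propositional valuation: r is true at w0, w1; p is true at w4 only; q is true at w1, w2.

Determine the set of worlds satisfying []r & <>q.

w4

Recall that []ψ holds at a world iff ψ holds at every accessible world, and <>ψ holds iff ψ holds at some accessible world.
Let φ = []r & <>q. Evaluate φ at each world:
  w0 (successors {w0, w2}): φ is false.
  w1 (successors {w0, w1, w2, w3}): φ is false.
  w2 (successors {w0}): φ is false.
  w3 (successors ∅): φ is false.
  w4 (successors {w1}): φ is true.
  w5 (successors {w3, w5, w6}): φ is false.
  w6 (successors {w4, w5, w6}): φ is false.
For instance, at w2:
  At w2: []r is true, <>q is false, so []r & <>q is false.
    At w2: []r requires r at every successor {w0}.
      At w0: r is true.
    So []r is true at w2.
    At w2: <>q requires q at some successor in {w0}.
      At w0: q is false.
    So <>q is false at w2.
Satisfying worlds: {w4}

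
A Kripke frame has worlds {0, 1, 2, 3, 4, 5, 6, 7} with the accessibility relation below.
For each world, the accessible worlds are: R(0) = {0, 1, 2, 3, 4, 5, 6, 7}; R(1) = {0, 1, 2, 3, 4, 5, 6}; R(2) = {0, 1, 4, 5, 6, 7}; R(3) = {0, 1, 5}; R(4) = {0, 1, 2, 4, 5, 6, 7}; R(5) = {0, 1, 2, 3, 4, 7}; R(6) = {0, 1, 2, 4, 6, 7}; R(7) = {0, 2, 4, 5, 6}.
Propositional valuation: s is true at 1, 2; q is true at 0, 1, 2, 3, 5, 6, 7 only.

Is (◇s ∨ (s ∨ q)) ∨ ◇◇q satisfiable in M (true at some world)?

Let φ = (◇s ∨ (s ∨ q)) ∨ ◇◇q. Evaluate φ at each world:
  0 (successors {0, 1, 2, 3, 4, 5, 6, 7}): φ is true.
  1 (successors {0, 1, 2, 3, 4, 5, 6}): φ is true.
  2 (successors {0, 1, 4, 5, 6, 7}): φ is true.
  3 (successors {0, 1, 5}): φ is true.
  4 (successors {0, 1, 2, 4, 5, 6, 7}): φ is true.
  5 (successors {0, 1, 2, 3, 4, 7}): φ is true.
  6 (successors {0, 1, 2, 4, 6, 7}): φ is true.
  7 (successors {0, 2, 4, 5, 6}): φ is true.
Detail at 0 (witness):
  At 0: ◇s ∨ (s ∨ q) is true, ◇◇q is true, so (◇s ∨ (s ∨ q)) ∨ ◇◇q is true.
    At 0: ◇s is true, s ∨ q is true, so ◇s ∨ (s ∨ q) is true.
      At 0: ◇s requires s at some successor in {0, 1, 2, 3, 4, 5, 6, 7}.
        s holds at 1, so ◇s is true at 0.
    At 0: ◇◇q requires ◇q at some successor in {0, 1, 2, 3, 4, 5, 6, 7}.
      ◇q holds at 0, so ◇◇q is true at 0.

Yes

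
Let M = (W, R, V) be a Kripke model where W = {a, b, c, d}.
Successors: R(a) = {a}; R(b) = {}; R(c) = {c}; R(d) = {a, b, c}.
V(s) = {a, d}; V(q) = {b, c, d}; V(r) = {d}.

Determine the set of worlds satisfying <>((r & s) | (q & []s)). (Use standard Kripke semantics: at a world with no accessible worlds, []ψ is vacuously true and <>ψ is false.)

Let φ = <>((r & s) | (q & []s)). Evaluate φ at each world:
  a (successors {a}): φ is false.
  b (successors ∅): φ is false.
  c (successors {c}): φ is false.
  d (successors {a, b, c}): φ is true.
For instance, at d:
  At d: <>((r & s) | (q & []s)) requires (r & s) | (q & []s) at some successor in {a, b, c}.
    (r & s) | (q & []s) holds at b, so <>((r & s) | (q & []s)) is true at d.
      At b: r & s is false, q & []s is true, so (r & s) | (q & []s) is true.
Satisfying worlds: {d}

d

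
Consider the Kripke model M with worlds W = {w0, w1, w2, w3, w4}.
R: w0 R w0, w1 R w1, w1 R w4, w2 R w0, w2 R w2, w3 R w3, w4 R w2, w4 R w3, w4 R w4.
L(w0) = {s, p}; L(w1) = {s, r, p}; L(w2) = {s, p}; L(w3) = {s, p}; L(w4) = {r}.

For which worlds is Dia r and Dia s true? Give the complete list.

Let φ = Dia r and Dia s. Evaluate φ at each world:
  w0 (successors {w0}): φ is false.
  w1 (successors {w1, w4}): φ is true.
  w2 (successors {w0, w2}): φ is false.
  w3 (successors {w3}): φ is false.
  w4 (successors {w2, w3, w4}): φ is true.
For instance, at w3:
  At w3: Dia r is false, Dia s is true, so Dia r and Dia s is false.
    At w3: Dia r requires r at some successor in {w3}.
      At w3: r is false.
    So Dia r is false at w3.
    At w3: Dia s requires s at some successor in {w3}.
      s holds at w3, so Dia s is true at w3.
Satisfying worlds: {w1, w4}

w1, w4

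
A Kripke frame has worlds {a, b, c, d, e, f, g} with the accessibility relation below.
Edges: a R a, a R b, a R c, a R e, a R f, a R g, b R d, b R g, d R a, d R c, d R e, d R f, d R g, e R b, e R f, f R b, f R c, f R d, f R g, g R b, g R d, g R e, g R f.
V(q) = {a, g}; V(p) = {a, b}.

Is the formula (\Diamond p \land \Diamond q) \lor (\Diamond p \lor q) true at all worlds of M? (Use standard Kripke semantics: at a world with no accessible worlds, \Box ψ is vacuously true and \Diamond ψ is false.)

No

Let φ = (\Diamond p \land \Diamond q) \lor (\Diamond p \lor q). Evaluate φ at each world:
  a (successors {a, b, c, e, f, g}): φ is true.
  b (successors {d, g}): φ is false.
  c (successors ∅): φ is false.
  d (successors {a, c, e, f, g}): φ is true.
  e (successors {b, f}): φ is true.
  f (successors {b, c, d, g}): φ is true.
  g (successors {b, d, e, f}): φ is true.
Detail at b (counterexample):
  At b: \Diamond p \land \Diamond q is false, \Diamond p \lor q is false, so (\Diamond p \land \Diamond q) \lor (\Diamond p \lor q) is false.
    At b: \Diamond p is false, \Diamond q is true, so \Diamond p \land \Diamond q is false.
      At b: \Diamond p requires p at some successor in {d, g}.
        At d: p is false.
        At g: p is false.
      So \Diamond p is false at b.
      At b: \Diamond q requires q at some successor in {d, g}.
        q holds at g, so \Diamond q is true at b.
    At b: \Diamond p is false, q is false, so \Diamond p \lor q is false.
      At b: \Diamond p requires p at some successor in {d, g}.
        At d: p is false.
        At g: p is false.
      So \Diamond p is false at b.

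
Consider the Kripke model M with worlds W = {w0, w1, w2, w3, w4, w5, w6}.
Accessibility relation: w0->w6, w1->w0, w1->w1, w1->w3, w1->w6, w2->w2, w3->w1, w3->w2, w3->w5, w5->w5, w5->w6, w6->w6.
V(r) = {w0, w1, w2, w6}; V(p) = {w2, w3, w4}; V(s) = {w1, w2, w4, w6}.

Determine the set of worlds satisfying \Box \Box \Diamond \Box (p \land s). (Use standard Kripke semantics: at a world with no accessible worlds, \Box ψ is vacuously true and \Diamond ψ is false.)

w2, w4

Recall that \Box ψ holds at a world iff ψ holds at every accessible world, and \Diamond ψ holds iff ψ holds at some accessible world.
Let φ = \Box \Box \Diamond \Box (p \land s). Evaluate φ at each world:
  w0 (successors {w6}): φ is false.
  w1 (successors {w0, w1, w3, w6}): φ is false.
  w2 (successors {w2}): φ is true.
  w3 (successors {w1, w2, w5}): φ is false.
  w4 (successors ∅): φ is true.
  w5 (successors {w5, w6}): φ is false.
  w6 (successors {w6}): φ is false.
For instance, at w0:
  At w0: \Box \Box \Diamond \Box (p \land s) requires \Box \Diamond \Box (p \land s) at every successor {w6}.
    \Box \Diamond \Box (p \land s) fails at w6, so \Box \Box \Diamond \Box (p \land s) is false at w0.
      At w6: \Box \Diamond \Box (p \land s) requires \Diamond \Box (p \land s) at every successor {w6}.
        \Diamond \Box (p \land s) fails at w6, so \Box \Diamond \Box (p \land s) is false at w6.
Satisfying worlds: {w2, w4}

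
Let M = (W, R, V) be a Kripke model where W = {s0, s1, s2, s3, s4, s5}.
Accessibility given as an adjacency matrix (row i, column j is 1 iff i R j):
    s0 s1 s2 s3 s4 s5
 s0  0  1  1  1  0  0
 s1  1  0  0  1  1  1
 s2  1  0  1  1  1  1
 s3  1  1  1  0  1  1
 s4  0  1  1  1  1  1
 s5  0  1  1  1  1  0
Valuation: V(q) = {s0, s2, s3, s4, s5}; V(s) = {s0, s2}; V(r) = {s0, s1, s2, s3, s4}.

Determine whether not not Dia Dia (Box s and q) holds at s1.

Recall that Box ψ holds at a world iff ψ holds at every accessible world, and Dia ψ holds iff ψ holds at some accessible world.
At s1: not Dia Dia (Box s and q) is true, so not not Dia Dia (Box s and q) is false.
  At s1: Dia Dia (Box s and q) is false, so not Dia Dia (Box s and q) is true.
    At s1: Dia Dia (Box s and q) requires Dia (Box s and q) at some successor in {s0, s3, s4, s5}.
      At s0: Dia (Box s and q) is false.
      At s3: Dia (Box s and q) is false.
      At s4: Dia (Box s and q) is false.
      At s5: Dia (Box s and q) is false.
    So Dia Dia (Box s and q) is false at s1.

No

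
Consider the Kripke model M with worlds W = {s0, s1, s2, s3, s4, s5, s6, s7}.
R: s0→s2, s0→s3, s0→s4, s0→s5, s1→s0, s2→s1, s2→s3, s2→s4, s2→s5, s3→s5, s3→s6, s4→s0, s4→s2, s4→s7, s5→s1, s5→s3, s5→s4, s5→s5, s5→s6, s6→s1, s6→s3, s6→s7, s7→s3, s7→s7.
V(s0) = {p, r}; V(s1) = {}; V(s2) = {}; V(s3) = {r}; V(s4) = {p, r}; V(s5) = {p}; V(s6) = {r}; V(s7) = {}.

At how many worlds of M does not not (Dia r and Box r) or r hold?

5

Let φ = not not (Dia r and Box r) or r. Evaluate φ at each world:
  s0 (successors {s2, s3, s4, s5}): φ is true.
  s1 (successors {s0}): φ is true.
  s2 (successors {s1, s3, s4, s5}): φ is false.
  s3 (successors {s5, s6}): φ is true.
  s4 (successors {s0, s2, s7}): φ is true.
  s5 (successors {s1, s3, s4, s5, s6}): φ is false.
  s6 (successors {s1, s3, s7}): φ is true.
  s7 (successors {s3, s7}): φ is false.
For instance, at s6:
  At s6: not not (Dia r and Box r) is false, r is true, so not not (Dia r and Box r) or r is true.
    At s6: not (Dia r and Box r) is true, so not not (Dia r and Box r) is false.
      At s6: Dia r and Box r is false, so not (Dia r and Box r) is true.
Satisfying worlds: {s0, s1, s3, s4, s6}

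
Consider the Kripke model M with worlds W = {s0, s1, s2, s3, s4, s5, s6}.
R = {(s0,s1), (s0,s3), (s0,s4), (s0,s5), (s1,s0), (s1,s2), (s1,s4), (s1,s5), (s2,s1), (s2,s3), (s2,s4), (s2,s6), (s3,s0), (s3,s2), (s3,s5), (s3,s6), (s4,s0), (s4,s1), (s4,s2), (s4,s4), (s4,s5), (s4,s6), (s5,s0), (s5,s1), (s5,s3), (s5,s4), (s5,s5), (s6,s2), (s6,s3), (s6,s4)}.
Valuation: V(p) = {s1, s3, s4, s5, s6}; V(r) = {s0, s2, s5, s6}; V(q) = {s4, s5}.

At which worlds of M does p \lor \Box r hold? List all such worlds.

Recall that \Box ψ holds at a world iff ψ holds at every accessible world, and \Diamond ψ holds iff ψ holds at some accessible world.
Let φ = p \lor \Box r. Evaluate φ at each world:
  s0 (successors {s1, s3, s4, s5}): φ is false.
  s1 (successors {s0, s2, s4, s5}): φ is true.
  s2 (successors {s1, s3, s4, s6}): φ is false.
  s3 (successors {s0, s2, s5, s6}): φ is true.
  s4 (successors {s0, s1, s2, s4, s5, s6}): φ is true.
  s5 (successors {s0, s1, s3, s4, s5}): φ is true.
  s6 (successors {s2, s3, s4}): φ is true.
For instance, at s0:
  At s0: p is false, \Box r is false, so p \lor \Box r is false.
    At s0: \Box r requires r at every successor {s1, s3, s4, s5}.
      r fails at s1, so \Box r is false at s0.
Satisfying worlds: {s1, s3, s4, s5, s6}

s1, s3, s4, s5, s6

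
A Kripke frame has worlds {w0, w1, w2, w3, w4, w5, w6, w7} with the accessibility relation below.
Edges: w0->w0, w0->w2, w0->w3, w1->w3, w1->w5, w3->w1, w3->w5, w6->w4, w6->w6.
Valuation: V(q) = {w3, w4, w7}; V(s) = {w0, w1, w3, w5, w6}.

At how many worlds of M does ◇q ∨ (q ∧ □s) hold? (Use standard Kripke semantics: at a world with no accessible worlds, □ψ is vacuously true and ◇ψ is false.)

6

Let φ = ◇q ∨ (q ∧ □s). Evaluate φ at each world:
  w0 (successors {w0, w2, w3}): φ is true.
  w1 (successors {w3, w5}): φ is true.
  w2 (successors ∅): φ is false.
  w3 (successors {w1, w5}): φ is true.
  w4 (successors ∅): φ is true.
  w5 (successors ∅): φ is false.
  w6 (successors {w4, w6}): φ is true.
  w7 (successors ∅): φ is true.
For instance, at w3:
  At w3: ◇q is false, q ∧ □s is true, so ◇q ∨ (q ∧ □s) is true.
    At w3: ◇q requires q at some successor in {w1, w5}.
      At w1: q is false.
      At w5: q is false.
    So ◇q is false at w3.
    At w3: q is true, □s is true, so q ∧ □s is true.
      At w3: □s requires s at every successor {w1, w5}.
        At w1: s is true.
        At w5: s is true.
      So □s is true at w3.
Satisfying worlds: {w0, w1, w3, w4, w6, w7}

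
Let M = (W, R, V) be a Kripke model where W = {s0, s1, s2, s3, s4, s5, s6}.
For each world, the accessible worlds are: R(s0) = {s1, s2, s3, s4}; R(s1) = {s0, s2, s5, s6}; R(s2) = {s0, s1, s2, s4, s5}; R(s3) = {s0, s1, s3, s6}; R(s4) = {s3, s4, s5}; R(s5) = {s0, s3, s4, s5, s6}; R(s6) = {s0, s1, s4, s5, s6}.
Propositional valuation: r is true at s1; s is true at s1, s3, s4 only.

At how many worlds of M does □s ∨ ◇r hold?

4

Let φ = □s ∨ ◇r. Evaluate φ at each world:
  s0 (successors {s1, s2, s3, s4}): φ is true.
  s1 (successors {s0, s2, s5, s6}): φ is false.
  s2 (successors {s0, s1, s2, s4, s5}): φ is true.
  s3 (successors {s0, s1, s3, s6}): φ is true.
  s4 (successors {s3, s4, s5}): φ is false.
  s5 (successors {s0, s3, s4, s5, s6}): φ is false.
  s6 (successors {s0, s1, s4, s5, s6}): φ is true.
For instance, at s1:
  At s1: □s is false, ◇r is false, so □s ∨ ◇r is false.
    At s1: □s requires s at every successor {s0, s2, s5, s6}.
      s fails at s0, so □s is false at s1.
    At s1: ◇r requires r at some successor in {s0, s2, s5, s6}.
      At s0: r is false.
      At s2: r is false.
      At s5: r is false.
      At s6: r is false.
    So ◇r is false at s1.
Satisfying worlds: {s0, s2, s3, s6}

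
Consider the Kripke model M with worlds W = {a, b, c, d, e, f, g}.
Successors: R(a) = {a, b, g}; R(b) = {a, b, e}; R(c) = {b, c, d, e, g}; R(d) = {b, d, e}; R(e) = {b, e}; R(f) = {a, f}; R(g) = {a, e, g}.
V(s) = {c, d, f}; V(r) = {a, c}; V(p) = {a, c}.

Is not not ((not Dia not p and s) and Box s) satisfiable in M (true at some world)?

No

Let φ = not not ((not Dia not p and s) and Box s). Evaluate φ at each world:
  a (successors {a, b, g}): φ is false.
  b (successors {a, b, e}): φ is false.
  c (successors {b, c, d, e, g}): φ is false.
  d (successors {b, d, e}): φ is false.
  e (successors {b, e}): φ is false.
  f (successors {a, f}): φ is false.
  g (successors {a, e, g}): φ is false.
For instance, at f:
  At f: not ((not Dia not p and s) and Box s) is true, so not not ((not Dia not p and s) and Box s) is false.
    At f: (not Dia not p and s) and Box s is false, so not ((not Dia not p and s) and Box s) is true.
      At f: not Dia not p and s is false, Box s is false, so (not Dia not p and s) and Box s is false.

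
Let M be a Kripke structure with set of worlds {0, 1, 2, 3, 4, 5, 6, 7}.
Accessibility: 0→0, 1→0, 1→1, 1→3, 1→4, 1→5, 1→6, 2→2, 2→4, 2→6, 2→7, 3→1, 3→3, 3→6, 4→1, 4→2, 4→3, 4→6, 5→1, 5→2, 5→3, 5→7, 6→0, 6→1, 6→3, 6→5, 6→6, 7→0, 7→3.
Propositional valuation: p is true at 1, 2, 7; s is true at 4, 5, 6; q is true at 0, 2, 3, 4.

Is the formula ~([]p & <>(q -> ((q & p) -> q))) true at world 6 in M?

Yes

At 6: []p & <>(q -> ((q & p) -> q)) is false, so ~([]p & <>(q -> ((q & p) -> q))) is true.
  At 6: []p is false, <>(q -> ((q & p) -> q)) is true, so []p & <>(q -> ((q & p) -> q)) is false.
    At 6: []p requires p at every successor {0, 1, 3, 5, 6}.
      p fails at 0, so []p is false at 6.
    At 6: <>(q -> ((q & p) -> q)) requires q -> ((q & p) -> q) at some successor in {0, 1, 3, 5, 6}.
      q -> ((q & p) -> q) holds at 0, so <>(q -> ((q & p) -> q)) is true at 6.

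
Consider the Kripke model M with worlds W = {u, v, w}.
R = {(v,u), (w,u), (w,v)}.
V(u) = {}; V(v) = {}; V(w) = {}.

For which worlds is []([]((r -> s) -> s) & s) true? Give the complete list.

u

Let φ = []([]((r -> s) -> s) & s). Evaluate φ at each world:
  u (successors ∅): φ is true.
  v (successors {u}): φ is false.
  w (successors {u, v}): φ is false.
For instance, at v:
  At v: []([]((r -> s) -> s) & s) requires []((r -> s) -> s) & s at every successor {u}.
    []((r -> s) -> s) & s fails at u, so []([]((r -> s) -> s) & s) is false at v.
      At u: []((r -> s) -> s) is true, s is false, so []((r -> s) -> s) & s is false.
Satisfying worlds: {u}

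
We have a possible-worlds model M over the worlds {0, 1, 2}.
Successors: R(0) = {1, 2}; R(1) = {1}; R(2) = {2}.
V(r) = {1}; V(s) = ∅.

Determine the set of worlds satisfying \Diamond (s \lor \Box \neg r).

Let φ = \Diamond (s \lor \Box \neg r). Evaluate φ at each world:
  0 (successors {1, 2}): φ is true.
  1 (successors {1}): φ is false.
  2 (successors {2}): φ is true.
For instance, at 2:
  At 2: \Diamond (s \lor \Box \neg r) requires s \lor \Box \neg r at some successor in {2}.
    s \lor \Box \neg r holds at 2, so \Diamond (s \lor \Box \neg r) is true at 2.
      At 2: s is false, \Box \neg r is true, so s \lor \Box \neg r is true.
Satisfying worlds: {0, 2}

0, 2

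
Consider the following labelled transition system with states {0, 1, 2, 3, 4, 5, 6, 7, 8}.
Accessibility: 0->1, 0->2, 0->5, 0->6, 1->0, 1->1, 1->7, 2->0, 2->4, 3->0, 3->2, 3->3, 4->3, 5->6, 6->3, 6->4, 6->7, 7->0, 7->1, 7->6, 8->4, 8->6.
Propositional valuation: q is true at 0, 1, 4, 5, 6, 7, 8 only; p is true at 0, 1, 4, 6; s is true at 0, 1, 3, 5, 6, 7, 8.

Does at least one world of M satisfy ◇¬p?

Yes

Let φ = ◇¬p. Evaluate φ at each world:
  0 (successors {1, 2, 5, 6}): φ is true.
  1 (successors {0, 1, 7}): φ is true.
  2 (successors {0, 4}): φ is false.
  3 (successors {0, 2, 3}): φ is true.
  4 (successors {3}): φ is true.
  5 (successors {6}): φ is false.
  6 (successors {3, 4, 7}): φ is true.
  7 (successors {0, 1, 6}): φ is false.
  8 (successors {4, 6}): φ is false.
Detail at 0 (witness):
  At 0: ◇¬p requires ¬p at some successor in {1, 2, 5, 6}.
    ¬p holds at 2, so ◇¬p is true at 0.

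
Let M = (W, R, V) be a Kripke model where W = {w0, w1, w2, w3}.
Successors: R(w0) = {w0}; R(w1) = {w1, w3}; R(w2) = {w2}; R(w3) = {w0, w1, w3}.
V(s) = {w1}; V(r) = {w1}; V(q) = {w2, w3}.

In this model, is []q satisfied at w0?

No

At w0: []q requires q at every successor {w0}.
  q fails at w0, so []q is false at w0.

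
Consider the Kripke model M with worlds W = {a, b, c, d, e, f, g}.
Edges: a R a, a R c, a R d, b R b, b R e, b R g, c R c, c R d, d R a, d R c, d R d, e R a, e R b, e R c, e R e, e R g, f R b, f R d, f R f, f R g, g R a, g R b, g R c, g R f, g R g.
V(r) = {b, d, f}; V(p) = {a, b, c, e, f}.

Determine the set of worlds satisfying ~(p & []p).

a, b, c, d, e, f, g

Recall that []ψ holds at a world iff ψ holds at every accessible world, and <>ψ holds iff ψ holds at some accessible world.
Let φ = ~(p & []p). Evaluate φ at each world:
  a (successors {a, c, d}): φ is true.
  b (successors {b, e, g}): φ is true.
  c (successors {c, d}): φ is true.
  d (successors {a, c, d}): φ is true.
  e (successors {a, b, c, e, g}): φ is true.
  f (successors {b, d, f, g}): φ is true.
  g (successors {a, b, c, f, g}): φ is true.
For instance, at d:
  At d: p & []p is false, so ~(p & []p) is true.
    At d: p is false, []p is false, so p & []p is false.
      At d: []p requires p at every successor {a, c, d}.
        p fails at d, so []p is false at d.
Satisfying worlds: {a, b, c, d, e, f, g}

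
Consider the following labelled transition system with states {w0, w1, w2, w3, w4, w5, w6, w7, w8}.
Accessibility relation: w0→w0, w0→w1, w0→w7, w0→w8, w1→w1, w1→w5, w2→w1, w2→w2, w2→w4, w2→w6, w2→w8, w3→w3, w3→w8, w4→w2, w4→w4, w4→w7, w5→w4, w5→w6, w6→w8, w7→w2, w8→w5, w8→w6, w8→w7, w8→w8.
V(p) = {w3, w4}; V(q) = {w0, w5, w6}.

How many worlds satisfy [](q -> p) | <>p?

Let φ = [](q -> p) | <>p. Evaluate φ at each world:
  w0 (successors {w0, w1, w7, w8}): φ is false.
  w1 (successors {w1, w5}): φ is false.
  w2 (successors {w1, w2, w4, w6, w8}): φ is true.
  w3 (successors {w3, w8}): φ is true.
  w4 (successors {w2, w4, w7}): φ is true.
  w5 (successors {w4, w6}): φ is true.
  w6 (successors {w8}): φ is true.
  w7 (successors {w2}): φ is true.
  w8 (successors {w5, w6, w7, w8}): φ is false.
For instance, at w5:
  At w5: [](q -> p) is false, <>p is true, so [](q -> p) | <>p is true.
    At w5: [](q -> p) requires q -> p at every successor {w4, w6}.
      q -> p fails at w6, so [](q -> p) is false at w5.
    At w5: <>p requires p at some successor in {w4, w6}.
      p holds at w4, so <>p is true at w5.
Satisfying worlds: {w2, w3, w4, w5, w6, w7}

6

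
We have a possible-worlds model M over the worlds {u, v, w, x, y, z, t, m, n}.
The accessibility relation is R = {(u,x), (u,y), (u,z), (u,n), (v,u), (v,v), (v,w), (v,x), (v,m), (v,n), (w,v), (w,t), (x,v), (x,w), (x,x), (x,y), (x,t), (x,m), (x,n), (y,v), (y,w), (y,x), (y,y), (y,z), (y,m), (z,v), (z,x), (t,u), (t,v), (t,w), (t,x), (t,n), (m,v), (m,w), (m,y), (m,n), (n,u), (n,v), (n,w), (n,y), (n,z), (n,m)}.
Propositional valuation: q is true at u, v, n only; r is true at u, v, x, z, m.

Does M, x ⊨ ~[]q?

Recall that []ψ holds at a world iff ψ holds at every accessible world, and <>ψ holds iff ψ holds at some accessible world.
At x: []q is false, so ~[]q is true.
  At x: []q requires q at every successor {v, w, x, y, t, m, n}.
    q fails at w, so []q is false at x.

Yes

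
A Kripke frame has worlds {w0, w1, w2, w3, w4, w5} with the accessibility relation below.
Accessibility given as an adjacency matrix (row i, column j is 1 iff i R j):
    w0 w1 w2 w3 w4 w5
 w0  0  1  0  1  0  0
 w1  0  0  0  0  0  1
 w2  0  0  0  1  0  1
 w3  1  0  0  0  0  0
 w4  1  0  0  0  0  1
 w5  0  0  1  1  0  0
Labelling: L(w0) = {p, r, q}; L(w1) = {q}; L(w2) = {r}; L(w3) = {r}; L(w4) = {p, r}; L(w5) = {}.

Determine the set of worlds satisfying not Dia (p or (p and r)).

Let φ = not Dia (p or (p and r)). Evaluate φ at each world:
  w0 (successors {w1, w3}): φ is true.
  w1 (successors {w5}): φ is true.
  w2 (successors {w3, w5}): φ is true.
  w3 (successors {w0}): φ is false.
  w4 (successors {w0, w5}): φ is false.
  w5 (successors {w2, w3}): φ is true.
For instance, at w5:
  At w5: Dia (p or (p and r)) is false, so not Dia (p or (p and r)) is true.
    At w5: Dia (p or (p and r)) requires p or (p and r) at some successor in {w2, w3}.
      At w2: p or (p and r) is false.
      At w3: p or (p and r) is false.
    So Dia (p or (p and r)) is false at w5.
Satisfying worlds: {w0, w1, w2, w5}

w0, w1, w2, w5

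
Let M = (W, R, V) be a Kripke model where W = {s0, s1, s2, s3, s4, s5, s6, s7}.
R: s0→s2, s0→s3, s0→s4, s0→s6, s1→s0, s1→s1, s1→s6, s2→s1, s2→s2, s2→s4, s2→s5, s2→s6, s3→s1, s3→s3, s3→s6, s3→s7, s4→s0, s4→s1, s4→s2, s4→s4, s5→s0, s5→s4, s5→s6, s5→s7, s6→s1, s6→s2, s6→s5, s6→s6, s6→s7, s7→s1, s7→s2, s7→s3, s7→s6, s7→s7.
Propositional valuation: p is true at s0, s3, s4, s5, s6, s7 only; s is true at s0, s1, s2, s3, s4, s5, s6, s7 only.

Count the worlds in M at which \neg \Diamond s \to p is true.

8

Let φ = \neg \Diamond s \to p. Evaluate φ at each world:
  s0 (successors {s2, s3, s4, s6}): φ is true.
  s1 (successors {s0, s1, s6}): φ is true.
  s2 (successors {s1, s2, s4, s5, s6}): φ is true.
  s3 (successors {s1, s3, s6, s7}): φ is true.
  s4 (successors {s0, s1, s2, s4}): φ is true.
  s5 (successors {s0, s4, s6, s7}): φ is true.
  s6 (successors {s1, s2, s5, s6, s7}): φ is true.
  s7 (successors {s1, s2, s3, s6, s7}): φ is true.
For instance, at s4:
  At s4: \neg \Diamond s is false, p is true, so \neg \Diamond s \to p is true.
    At s4: \Diamond s is true, so \neg \Diamond s is false.
      At s4: \Diamond s requires s at some successor in {s0, s1, s2, s4}.
        s holds at s0, so \Diamond s is true at s4.
Satisfying worlds: {s0, s1, s2, s3, s4, s5, s6, s7}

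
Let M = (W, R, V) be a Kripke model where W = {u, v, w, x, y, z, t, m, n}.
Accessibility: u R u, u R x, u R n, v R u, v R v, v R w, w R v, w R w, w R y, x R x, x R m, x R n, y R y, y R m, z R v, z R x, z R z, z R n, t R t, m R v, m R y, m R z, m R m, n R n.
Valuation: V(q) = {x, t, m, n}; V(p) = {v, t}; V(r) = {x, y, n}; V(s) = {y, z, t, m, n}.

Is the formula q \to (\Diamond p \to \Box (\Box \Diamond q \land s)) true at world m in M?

At m: q is true, \Diamond p \to \Box (\Box \Diamond q \land s) is false, so q \to (\Diamond p \to \Box (\Box \Diamond q \land s)) is false.
  At m: \Diamond p is true, \Box (\Box \Diamond q \land s) is false, so \Diamond p \to \Box (\Box \Diamond q \land s) is false.
    At m: \Diamond p requires p at some successor in {v, y, z, m}.
      p holds at v, so \Diamond p is true at m.
    At m: \Box (\Box \Diamond q \land s) requires \Box \Diamond q \land s at every successor {v, y, z, m}.
      \Box \Diamond q \land s fails at v, so \Box (\Box \Diamond q \land s) is false at m.

No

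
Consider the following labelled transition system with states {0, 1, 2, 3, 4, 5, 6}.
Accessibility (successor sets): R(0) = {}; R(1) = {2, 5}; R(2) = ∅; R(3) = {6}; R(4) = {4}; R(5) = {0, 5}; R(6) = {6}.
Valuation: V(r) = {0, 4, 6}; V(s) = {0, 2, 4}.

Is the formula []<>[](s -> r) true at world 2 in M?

Yes

Recall that []ψ holds at a world iff ψ holds at every accessible world, and <>ψ holds iff ψ holds at some accessible world.
At 2: no accessible worlds, so []<>[](s -> r) holds vacuously.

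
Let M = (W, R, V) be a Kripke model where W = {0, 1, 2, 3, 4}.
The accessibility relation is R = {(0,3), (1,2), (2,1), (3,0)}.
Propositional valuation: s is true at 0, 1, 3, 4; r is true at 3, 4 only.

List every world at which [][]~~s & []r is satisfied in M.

0, 4

Recall that []ψ holds at a world iff ψ holds at every accessible world, and <>ψ holds iff ψ holds at some accessible world.
Let φ = [][]~~s & []r. Evaluate φ at each world:
  0 (successors {3}): φ is true.
  1 (successors {2}): φ is false.
  2 (successors {1}): φ is false.
  3 (successors {0}): φ is false.
  4 (successors ∅): φ is true.
For instance, at 3:
  At 3: [][]~~s is true, []r is false, so [][]~~s & []r is false.
    At 3: [][]~~s requires []~~s at every successor {0}.
      At 0: []~~s is true.
    So [][]~~s is true at 3.
    At 3: []r requires r at every successor {0}.
      r fails at 0, so []r is false at 3.
Satisfying worlds: {0, 4}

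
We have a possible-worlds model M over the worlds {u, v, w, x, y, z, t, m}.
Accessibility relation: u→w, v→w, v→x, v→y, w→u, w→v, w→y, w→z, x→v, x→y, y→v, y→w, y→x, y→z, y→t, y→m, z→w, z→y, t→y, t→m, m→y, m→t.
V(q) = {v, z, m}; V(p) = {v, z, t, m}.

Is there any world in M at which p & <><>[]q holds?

No

Recall that []ψ holds at a world iff ψ holds at every accessible world, and <>ψ holds iff ψ holds at some accessible world.
Let φ = p & <><>[]q. Evaluate φ at each world:
  u (successors {w}): φ is false.
  v (successors {w, x, y}): φ is false.
  w (successors {u, v, y, z}): φ is false.
  x (successors {v, y}): φ is false.
  y (successors {v, w, x, z, t, m}): φ is false.
  z (successors {w, y}): φ is false.
  t (successors {y, m}): φ is false.
  m (successors {y, t}): φ is false.
For instance, at u:
  At u: p is false, <><>[]q is false, so p & <><>[]q is false.
    At u: <><>[]q requires <>[]q at some successor in {w}.
      At w: <>[]q is false.
    So <><>[]q is false at u.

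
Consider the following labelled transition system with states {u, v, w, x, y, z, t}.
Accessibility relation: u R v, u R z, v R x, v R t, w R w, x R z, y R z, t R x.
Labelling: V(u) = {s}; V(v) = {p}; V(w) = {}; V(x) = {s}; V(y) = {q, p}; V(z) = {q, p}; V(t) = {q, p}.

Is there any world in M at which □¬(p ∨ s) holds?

Yes

Recall that □ψ holds at a world iff ψ holds at every accessible world, and ◇ψ holds iff ψ holds at some accessible world.
Let φ = □¬(p ∨ s). Evaluate φ at each world:
  u (successors {v, z}): φ is false.
  v (successors {x, t}): φ is false.
  w (successors {w}): φ is true.
  x (successors {z}): φ is false.
  y (successors {z}): φ is false.
  z (successors ∅): φ is true.
  t (successors {x}): φ is false.
Detail at w (witness):
  At w: □¬(p ∨ s) requires ¬(p ∨ s) at every successor {w}.
    At w: ¬(p ∨ s) is true.
  So □¬(p ∨ s) is true at w.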